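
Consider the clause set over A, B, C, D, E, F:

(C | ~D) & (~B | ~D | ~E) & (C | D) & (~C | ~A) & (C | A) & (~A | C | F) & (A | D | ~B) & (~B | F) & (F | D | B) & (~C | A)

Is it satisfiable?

No

Branch on C: set C = 1.
Unit clause (~A) forces A = 0.
That conflicts with the unit clause (A).
That branch fails; take C = 0 instead.
Unit clause (~D) forces D = 0.
That conflicts with the unit clause (D).
Both values of C lead to a conflict.
No assignment satisfies every clause.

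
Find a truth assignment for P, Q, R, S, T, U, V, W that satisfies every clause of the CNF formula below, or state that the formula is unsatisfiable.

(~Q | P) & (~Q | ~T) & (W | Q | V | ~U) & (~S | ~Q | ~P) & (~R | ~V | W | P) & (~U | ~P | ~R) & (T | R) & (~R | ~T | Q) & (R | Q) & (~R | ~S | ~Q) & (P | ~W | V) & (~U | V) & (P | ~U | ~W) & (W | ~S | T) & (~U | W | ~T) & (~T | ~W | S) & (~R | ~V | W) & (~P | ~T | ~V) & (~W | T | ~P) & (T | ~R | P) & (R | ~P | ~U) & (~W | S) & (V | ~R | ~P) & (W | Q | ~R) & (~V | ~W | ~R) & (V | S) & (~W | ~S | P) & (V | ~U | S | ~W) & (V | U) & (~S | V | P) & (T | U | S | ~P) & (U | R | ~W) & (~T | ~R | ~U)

UNSATISFIABLE

Suppose Q = 0.
(R) alone gives R = 1.
(~T) alone gives T = 0.
(P) alone gives P = 1.
(~U) alone gives U = 0.
(~W) alone gives W = 0.
Now (W) is unsatisfied and unit — conflict.
Undo Q and try Q = 1.
(P) alone gives P = 1.
(~T) alone gives T = 0.
(~S) alone gives S = 0.
(R) alone gives R = 1.
(~U) alone gives U = 0.
Now (U) is unsatisfied and unit — conflict.
Both values of Q lead to a conflict.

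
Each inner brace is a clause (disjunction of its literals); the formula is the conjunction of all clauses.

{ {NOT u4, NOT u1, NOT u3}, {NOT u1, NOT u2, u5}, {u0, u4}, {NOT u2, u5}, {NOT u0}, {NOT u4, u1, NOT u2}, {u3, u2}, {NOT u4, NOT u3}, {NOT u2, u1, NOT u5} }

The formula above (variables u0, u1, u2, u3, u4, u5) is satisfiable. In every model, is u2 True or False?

Suppose u2 = false.
(NOT u0) alone gives u0 = false.
(u4) alone gives u4 = true.
(u3) alone gives u3 = true.
But (NOT u3) is also a unit clause — contradiction.
So every satisfying assignment has u2 = True.

True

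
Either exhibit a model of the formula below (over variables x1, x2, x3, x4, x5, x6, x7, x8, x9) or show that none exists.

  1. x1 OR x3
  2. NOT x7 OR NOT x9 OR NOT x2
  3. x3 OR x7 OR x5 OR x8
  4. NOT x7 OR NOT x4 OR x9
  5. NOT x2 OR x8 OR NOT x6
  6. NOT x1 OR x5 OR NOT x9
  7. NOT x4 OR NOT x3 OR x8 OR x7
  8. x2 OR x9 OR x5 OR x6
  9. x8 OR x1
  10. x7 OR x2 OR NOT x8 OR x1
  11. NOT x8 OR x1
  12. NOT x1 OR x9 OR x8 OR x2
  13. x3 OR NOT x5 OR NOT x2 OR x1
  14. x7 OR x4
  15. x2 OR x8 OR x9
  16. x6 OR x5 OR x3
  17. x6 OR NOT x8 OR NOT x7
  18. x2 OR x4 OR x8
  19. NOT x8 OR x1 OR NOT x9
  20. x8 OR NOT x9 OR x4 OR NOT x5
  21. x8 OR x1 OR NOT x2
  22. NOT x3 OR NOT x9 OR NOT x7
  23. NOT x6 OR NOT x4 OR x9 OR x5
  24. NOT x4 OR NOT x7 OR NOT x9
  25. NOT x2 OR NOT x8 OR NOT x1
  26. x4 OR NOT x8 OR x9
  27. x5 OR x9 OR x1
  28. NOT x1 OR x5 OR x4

x1=true, x2=false, x3=false, x4=true, x5=true, x6=false, x7=false, x8=false, x9=true

Case x1 = true:
Case x5 = true:
Case x7 = false:
The clause (x4) is unit, so x4 = true.
Case x3 = false:
Case x2 = false:
Case x9 = true:
All clauses hold; x6, x8 can take either value.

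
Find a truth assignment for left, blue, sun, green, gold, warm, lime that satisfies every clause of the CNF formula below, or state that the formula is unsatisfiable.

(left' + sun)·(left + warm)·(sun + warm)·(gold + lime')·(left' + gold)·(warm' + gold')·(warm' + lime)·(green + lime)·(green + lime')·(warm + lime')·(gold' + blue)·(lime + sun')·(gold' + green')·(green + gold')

UNSATISFIABLE

Suppose left = 0.
Unit clause (warm) forces warm = 1.
Unit clause (gold') forces gold = 0.
Unit clause (lime') forces lime = 0.
But (lime) is also a unit clause — contradiction.
Undo left and try left = 1.
Unit clause (sun) forces sun = 1.
Unit clause (gold) forces gold = 1.
Unit clause (warm') forces warm = 0.
Unit clause (lime') forces lime = 0.
But (lime) is also a unit clause — contradiction.
Either choice for left ends in contradiction.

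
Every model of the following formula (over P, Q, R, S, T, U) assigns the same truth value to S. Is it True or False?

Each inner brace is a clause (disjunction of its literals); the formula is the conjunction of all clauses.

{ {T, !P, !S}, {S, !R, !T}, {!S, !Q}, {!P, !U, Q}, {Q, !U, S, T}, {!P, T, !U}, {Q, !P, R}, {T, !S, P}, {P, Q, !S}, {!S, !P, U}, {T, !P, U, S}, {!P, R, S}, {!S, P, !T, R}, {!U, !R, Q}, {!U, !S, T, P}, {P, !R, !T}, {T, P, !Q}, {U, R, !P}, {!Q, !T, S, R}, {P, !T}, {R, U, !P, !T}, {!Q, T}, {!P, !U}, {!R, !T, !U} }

Suppose S = true.
Unit clause (!Q) forces Q = false.
Unit clause (P) forces P = true.
Unit clause (T) forces T = true.
Unit clause (!U) forces U = false.
But (U) is also a unit clause — contradiction.
So every satisfying assignment has S = False.

False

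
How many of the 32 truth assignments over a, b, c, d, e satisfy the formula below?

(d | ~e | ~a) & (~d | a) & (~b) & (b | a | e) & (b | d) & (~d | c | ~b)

4

There are 2^5 = 32 truth assignments over (a, b, c, d, e).
Split on b. With b = 1, the clauses containing b are satisfied and ~b drops from the rest; 0 of the 2^4 = 16 assignments to the other variables satisfy what remains.
With b = 0, by the same count on the reduced clause set, 4 assignments work.
(One model: a=T, b=F, c=F, d=T, e=F.)
Total: 0 + 4 = 4.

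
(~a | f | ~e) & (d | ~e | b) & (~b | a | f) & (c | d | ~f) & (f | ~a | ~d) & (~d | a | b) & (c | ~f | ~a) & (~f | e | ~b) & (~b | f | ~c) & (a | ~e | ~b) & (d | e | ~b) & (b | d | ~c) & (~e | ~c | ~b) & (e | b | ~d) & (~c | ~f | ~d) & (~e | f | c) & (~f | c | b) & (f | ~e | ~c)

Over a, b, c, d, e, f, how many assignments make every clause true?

There are 2^6 = 64 truth assignments over (a, b, c, d, e, f).
Split on d. With d = 1, the clauses containing d are satisfied and ~d drops from the rest; 0 of the 2^5 = 32 assignments to the other variables satisfy what remains.
With d = 0, by the same count on the reduced clause set, 2 assignments work.
(One model: a=F, b=F, c=F, d=F, e=F, f=F.)
Total: 0 + 2 = 2.

2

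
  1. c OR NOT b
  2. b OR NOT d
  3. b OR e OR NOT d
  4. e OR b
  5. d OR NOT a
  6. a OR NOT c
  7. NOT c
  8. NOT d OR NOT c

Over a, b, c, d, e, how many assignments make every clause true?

There are 2^5 = 32 truth assignments over (a, b, c, d, e).
Split on d. With d = true, the clauses containing d are satisfied and NOT d drops from the rest; 0 of the 2^4 = 16 assignments to the other variables satisfy what remains.
With d = false, by the same count on the reduced clause set, 1 assignment works.
(One model: a=F, b=F, c=F, d=F, e=T.)
Total: 0 + 1 = 1.

1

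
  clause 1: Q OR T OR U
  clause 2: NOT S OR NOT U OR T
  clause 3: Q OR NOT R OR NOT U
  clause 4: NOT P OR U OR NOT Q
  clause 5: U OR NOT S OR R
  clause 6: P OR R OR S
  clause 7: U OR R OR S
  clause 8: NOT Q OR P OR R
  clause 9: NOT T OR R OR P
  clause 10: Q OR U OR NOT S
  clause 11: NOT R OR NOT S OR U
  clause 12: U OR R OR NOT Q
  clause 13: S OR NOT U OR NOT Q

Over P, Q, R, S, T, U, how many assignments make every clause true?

There are 2^6 = 64 truth assignments over (P, Q, R, S, T, U).
Split on T. With T = true, the clauses containing T are satisfied and NOT T drops from the rest; 8 of the 2^5 = 32 assignments to the other variables satisfy what remains.
With T = false, by the same count on the reduced clause set, 2 assignments work.
(One model: P=F, Q=F, R=T, S=F, T=T, U=F.)
Total: 8 + 2 = 10.

10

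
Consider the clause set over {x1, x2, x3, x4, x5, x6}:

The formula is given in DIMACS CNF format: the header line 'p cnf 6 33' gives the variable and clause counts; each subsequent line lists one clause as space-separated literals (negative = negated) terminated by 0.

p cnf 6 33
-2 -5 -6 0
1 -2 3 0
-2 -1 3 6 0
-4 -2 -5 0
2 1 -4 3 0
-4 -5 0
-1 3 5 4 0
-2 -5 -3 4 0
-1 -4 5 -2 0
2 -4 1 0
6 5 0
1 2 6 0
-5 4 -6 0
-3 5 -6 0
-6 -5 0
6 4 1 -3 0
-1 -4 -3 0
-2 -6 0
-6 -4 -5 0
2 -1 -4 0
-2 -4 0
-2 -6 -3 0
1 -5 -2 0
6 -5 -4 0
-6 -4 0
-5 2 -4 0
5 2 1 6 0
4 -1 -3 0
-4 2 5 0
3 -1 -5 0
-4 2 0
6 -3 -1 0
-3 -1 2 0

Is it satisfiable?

Try x4 = False.
Try x6 = True.
The clause (¬x5) is unit, so x5 = False.
The clause (¬x3) is unit, so x3 = False.
The clause (¬x1) is unit, so x1 = False.
The clause (¬x2) is unit, so x2 = False.
Every clause now holds.
A satisfying assignment: x1=False,  x2=False,  x3=False,  x4=False,  x5=False,  x6=True.

Yes, satisfiable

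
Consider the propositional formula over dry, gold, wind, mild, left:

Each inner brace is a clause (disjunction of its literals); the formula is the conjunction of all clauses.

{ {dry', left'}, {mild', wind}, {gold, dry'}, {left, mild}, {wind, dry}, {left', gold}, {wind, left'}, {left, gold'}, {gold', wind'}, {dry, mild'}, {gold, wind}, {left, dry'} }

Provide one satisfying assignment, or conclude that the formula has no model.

UNSATISFIABLE

Try dry = 0.
From the singleton clause (wind), wind = 1.
From the singleton clause (gold'), gold = 0.
From the singleton clause (left'), left = 0.
From the singleton clause (mild), mild = 1.
But (mild') is also a unit clause — contradiction.
Backtrack on dry: now try dry = 1.
From the singleton clause (left'), left = 0.
But (left) is also a unit clause — contradiction.
Neither dry = 1 nor dry = 0 works.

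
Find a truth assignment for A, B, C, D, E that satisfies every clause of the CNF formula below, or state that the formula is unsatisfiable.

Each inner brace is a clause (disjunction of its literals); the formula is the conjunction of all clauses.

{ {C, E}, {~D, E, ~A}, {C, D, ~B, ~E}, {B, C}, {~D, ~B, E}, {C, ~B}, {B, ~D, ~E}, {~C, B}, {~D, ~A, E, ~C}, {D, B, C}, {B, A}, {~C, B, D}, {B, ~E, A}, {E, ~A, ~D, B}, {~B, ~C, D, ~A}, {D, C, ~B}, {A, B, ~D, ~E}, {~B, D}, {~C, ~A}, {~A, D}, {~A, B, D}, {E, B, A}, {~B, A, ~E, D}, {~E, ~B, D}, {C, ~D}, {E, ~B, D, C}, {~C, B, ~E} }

A: 0, B: 1, C: 1, D: 1, E: 1

Case C = 1:
From the singleton clause (B), B = 1.
From the singleton clause (D), D = 1.
From the singleton clause (E), E = 1.
From the singleton clause (~A), A = 0.
This assignment satisfies each clause.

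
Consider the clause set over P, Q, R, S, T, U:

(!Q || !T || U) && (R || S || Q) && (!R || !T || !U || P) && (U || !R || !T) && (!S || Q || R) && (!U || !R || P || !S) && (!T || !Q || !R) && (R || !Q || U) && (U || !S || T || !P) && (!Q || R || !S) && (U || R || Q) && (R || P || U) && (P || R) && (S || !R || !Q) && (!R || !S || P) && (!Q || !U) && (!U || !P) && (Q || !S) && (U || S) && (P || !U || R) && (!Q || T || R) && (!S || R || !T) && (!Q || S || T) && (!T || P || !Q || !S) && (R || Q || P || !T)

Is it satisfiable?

Case P = false:
Unit clause (R) forces R = true.
Unit clause (!S) forces S = false.
Unit clause (!Q) forces Q = false.
Unit clause (U) forces U = true.
Unit clause (!T) forces T = false.
Every clause now holds.
A satisfying assignment: P ↦ false; Q ↦ false; R ↦ true; S ↦ false; T ↦ false; U ↦ true.

Satisfiable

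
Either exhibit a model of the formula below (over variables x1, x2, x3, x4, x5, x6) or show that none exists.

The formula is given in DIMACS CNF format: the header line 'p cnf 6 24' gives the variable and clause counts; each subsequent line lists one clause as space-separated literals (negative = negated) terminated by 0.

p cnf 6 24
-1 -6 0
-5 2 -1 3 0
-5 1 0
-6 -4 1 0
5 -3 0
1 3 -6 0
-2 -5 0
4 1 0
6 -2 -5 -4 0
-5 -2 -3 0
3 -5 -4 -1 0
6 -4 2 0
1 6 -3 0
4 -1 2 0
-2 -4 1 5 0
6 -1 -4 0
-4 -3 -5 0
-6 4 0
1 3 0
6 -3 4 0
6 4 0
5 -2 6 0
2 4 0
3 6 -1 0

Case x1 = False:
The clause (¬x5) is unit, so x5 = False.
The clause (¬x3) is unit, so x3 = False.
Now (x3) is unsatisfied and unit — conflict.
Backtrack on x1: now try x1 = True.
The clause (¬x6) is unit, so x6 = False.
The clause (¬x4) is unit, so x4 = False.
Now (x4) is unsatisfied and unit — conflict.
Both values of x1 lead to a conflict.

UNSATISFIABLE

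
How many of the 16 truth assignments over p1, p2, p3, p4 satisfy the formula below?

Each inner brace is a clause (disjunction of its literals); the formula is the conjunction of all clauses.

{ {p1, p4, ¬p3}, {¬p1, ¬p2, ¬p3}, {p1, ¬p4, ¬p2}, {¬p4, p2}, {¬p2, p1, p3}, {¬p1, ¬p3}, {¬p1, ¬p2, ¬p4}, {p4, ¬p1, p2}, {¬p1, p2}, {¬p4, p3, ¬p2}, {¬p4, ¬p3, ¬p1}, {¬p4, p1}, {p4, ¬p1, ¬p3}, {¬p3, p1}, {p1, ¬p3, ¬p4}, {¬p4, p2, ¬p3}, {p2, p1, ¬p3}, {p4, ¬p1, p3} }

1

There are 2^4 = 16 truth assignments over (p1, p2, p3, p4).
Check each against the 18 clauses (columns in the order p1, p2, p3, p4):
  F F F F  ✓ satisfies all
  F F F T  ✗ fails (¬p4 ∨ p2)
  F F T F  ✗ fails (p1 ∨ p4 ∨ ¬p3)
  F F T T  ✗ fails (¬p4 ∨ p2)
  F T F F  ✗ fails (¬p2 ∨ p1 ∨ p3)
  F T F T  ✗ fails (p1 ∨ ¬p4 ∨ ¬p2)
  F T T F  ✗ fails (p1 ∨ p4 ∨ ¬p3)
  F T T T  ✗ fails (p1 ∨ ¬p4 ∨ ¬p2)
  T F F F  ✗ fails (p4 ∨ ¬p1 ∨ p2)
  T F F T  ✗ fails (¬p4 ∨ p2)
  T F T F  ✗ fails (¬p1 ∨ ¬p3)
  T F T T  ✗ fails (¬p4 ∨ p2)
  T T F F  ✗ fails (p4 ∨ ¬p1 ∨ p3)
  T T F T  ✗ fails (¬p1 ∨ ¬p2 ∨ ¬p4)
  T T T F  ✗ fails (¬p1 ∨ ¬p2 ∨ ¬p3)
  T T T T  ✗ fails (¬p1 ∨ ¬p2 ∨ ¬p3)
1 of the 16 rows is a model.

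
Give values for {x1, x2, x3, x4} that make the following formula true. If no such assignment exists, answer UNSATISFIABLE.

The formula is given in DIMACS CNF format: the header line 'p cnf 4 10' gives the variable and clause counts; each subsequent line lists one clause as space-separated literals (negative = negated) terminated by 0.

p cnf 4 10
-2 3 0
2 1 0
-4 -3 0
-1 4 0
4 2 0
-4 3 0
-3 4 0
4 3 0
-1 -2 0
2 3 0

UNSATISFIABLE

Case x2 = False:
From the singleton clause (x1), x1 = True.
From the singleton clause (x4), x4 = True.
From the singleton clause (¬x3), x3 = False.
Now (x3) is unsatisfied and unit — conflict.
That branch fails; take x2 = True instead.
From the singleton clause (x3), x3 = True.
From the singleton clause (¬x4), x4 = False.
Now (x4) is unsatisfied and unit — conflict.
Either choice for x2 ends in contradiction.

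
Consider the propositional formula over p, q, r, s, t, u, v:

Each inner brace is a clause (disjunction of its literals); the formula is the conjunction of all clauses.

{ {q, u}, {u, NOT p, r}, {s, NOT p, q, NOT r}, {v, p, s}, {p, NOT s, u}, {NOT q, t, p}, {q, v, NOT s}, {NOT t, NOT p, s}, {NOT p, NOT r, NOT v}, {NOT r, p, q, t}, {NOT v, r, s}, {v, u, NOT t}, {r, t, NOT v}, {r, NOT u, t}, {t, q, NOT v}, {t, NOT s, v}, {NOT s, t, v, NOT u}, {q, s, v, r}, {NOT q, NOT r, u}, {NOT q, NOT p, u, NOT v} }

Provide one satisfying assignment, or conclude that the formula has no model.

Case q = true:
Case t = true:
Case p = false:
Case v = true:
Case s = false:
Unit clause (r) forces r = true.
Unit clause (u) forces u = true.
Every clause now holds.

p=false; q=true; r=true; s=false; t=true; u=true; v=true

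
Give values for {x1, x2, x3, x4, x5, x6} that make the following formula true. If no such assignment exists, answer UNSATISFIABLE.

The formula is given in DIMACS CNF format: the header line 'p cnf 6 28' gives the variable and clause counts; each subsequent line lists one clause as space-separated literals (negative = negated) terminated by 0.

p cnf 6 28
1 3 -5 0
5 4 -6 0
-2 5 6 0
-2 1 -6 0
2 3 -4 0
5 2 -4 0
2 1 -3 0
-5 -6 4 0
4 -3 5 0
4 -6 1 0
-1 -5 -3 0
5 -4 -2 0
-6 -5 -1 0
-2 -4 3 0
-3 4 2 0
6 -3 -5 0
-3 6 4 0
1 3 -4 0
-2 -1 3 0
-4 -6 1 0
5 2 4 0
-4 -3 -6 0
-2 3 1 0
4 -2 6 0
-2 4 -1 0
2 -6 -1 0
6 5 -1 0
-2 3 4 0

x1: True, x2: False, x3: False, x4: False, x5: True, x6: False

Suppose x1 = True.
Suppose x5 = True.
The clause (¬x3) is unit, so x3 = False.
The clause (¬x6) is unit, so x6 = False.
The clause (¬x2) is unit, so x2 = False.
The clause (¬x4) is unit, so x4 = False.
All clauses are satisfied.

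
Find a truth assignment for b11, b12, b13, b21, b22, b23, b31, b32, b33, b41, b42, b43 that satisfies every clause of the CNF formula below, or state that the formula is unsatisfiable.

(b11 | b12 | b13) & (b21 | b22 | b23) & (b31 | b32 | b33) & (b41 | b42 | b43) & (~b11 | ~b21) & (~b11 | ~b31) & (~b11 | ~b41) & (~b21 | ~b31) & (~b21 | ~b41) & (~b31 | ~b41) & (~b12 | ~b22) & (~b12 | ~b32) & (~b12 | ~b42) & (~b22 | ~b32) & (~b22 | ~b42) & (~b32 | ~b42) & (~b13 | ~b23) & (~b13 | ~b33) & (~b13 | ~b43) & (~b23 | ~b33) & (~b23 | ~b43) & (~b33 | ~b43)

Branch on b11: set b11 = 0.
Branch on b12: set b12 = 1.
(~b22) alone gives b22 = 0.
(~b32) alone gives b32 = 0.
(~b42) alone gives b42 = 0.
Branch on b21: set b21 = 1.
(~b31) alone gives b31 = 0.
(b33) alone gives b33 = 1.
(~b41) alone gives b41 = 0.
(b43) alone gives b43 = 1.
But (~b43) is also a unit clause — contradiction.
Backtrack on b21: now try b21 = 0.
(b23) alone gives b23 = 1.
(~b13) alone gives b13 = 0.
(~b33) alone gives b33 = 0.
(b31) alone gives b31 = 1.
(~b41) alone gives b41 = 0.
(b43) alone gives b43 = 1.
But (~b43) is also a unit clause — contradiction.
Neither b21 = 1 nor b21 = 0 works.
Backtrack on b12: now try b12 = 0.
(b13) alone gives b13 = 1.
(~b23) alone gives b23 = 0.
(~b33) alone gives b33 = 0.
(~b43) alone gives b43 = 0.
Branch on b21: set b21 = 1.
(~b31) alone gives b31 = 0.
(b32) alone gives b32 = 1.
(~b41) alone gives b41 = 0.
(b42) alone gives b42 = 1.
But (~b42) is also a unit clause — contradiction.
Backtrack on b21: now try b21 = 0.
(b22) alone gives b22 = 1.
(~b32) alone gives b32 = 0.
(b31) alone gives b31 = 1.
(~b41) alone gives b41 = 0.
(b42) alone gives b42 = 1.
But (~b42) is also a unit clause — contradiction.
Neither b21 = 1 nor b21 = 0 works.
Neither b12 = 1 nor b12 = 0 works.
Backtrack on b11: now try b11 = 1.
(~b21) alone gives b21 = 0.
(~b31) alone gives b31 = 0.
(~b41) alone gives b41 = 0.
Branch on b22: set b22 = 1.
(~b12) alone gives b12 = 0.
(~b32) alone gives b32 = 0.
(b33) alone gives b33 = 1.
(~b42) alone gives b42 = 0.
(b43) alone gives b43 = 1.
But (~b43) is also a unit clause — contradiction.
Backtrack on b22: now try b22 = 0.
(b23) alone gives b23 = 1.
(~b13) alone gives b13 = 0.
(~b33) alone gives b33 = 0.
(b32) alone gives b32 = 1.
(~b12) alone gives b12 = 0.
(~b42) alone gives b42 = 0.
(b43) alone gives b43 = 1.
But (~b43) is also a unit clause — contradiction.
Neither b22 = 1 nor b22 = 0 works.
Neither b11 = 1 nor b11 = 0 works.

UNSATISFIABLE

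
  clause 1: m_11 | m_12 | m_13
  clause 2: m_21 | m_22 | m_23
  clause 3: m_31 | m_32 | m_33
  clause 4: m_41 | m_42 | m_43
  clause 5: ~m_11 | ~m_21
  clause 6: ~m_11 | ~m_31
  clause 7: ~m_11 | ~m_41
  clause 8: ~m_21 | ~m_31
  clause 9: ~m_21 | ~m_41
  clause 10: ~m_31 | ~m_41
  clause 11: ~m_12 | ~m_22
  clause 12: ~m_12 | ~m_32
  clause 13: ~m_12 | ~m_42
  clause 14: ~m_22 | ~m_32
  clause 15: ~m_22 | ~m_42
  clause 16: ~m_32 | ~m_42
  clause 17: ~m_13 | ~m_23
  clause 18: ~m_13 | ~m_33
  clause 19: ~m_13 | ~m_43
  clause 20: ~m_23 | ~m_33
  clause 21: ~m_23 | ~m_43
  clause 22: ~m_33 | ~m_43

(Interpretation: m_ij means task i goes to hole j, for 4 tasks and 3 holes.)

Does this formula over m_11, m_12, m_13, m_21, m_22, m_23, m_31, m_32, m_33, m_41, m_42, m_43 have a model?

Suppose m_11 = 0.
Suppose m_12 = 1.
From the singleton clause (~m_22), m_22 = 0.
From the singleton clause (~m_32), m_32 = 0.
From the singleton clause (~m_42), m_42 = 0.
Suppose m_21 = 1.
From the singleton clause (~m_31), m_31 = 0.
From the singleton clause (m_33), m_33 = 1.
From the singleton clause (~m_41), m_41 = 0.
From the singleton clause (m_43), m_43 = 1.
But (~m_43) is also a unit clause — contradiction.
Backtrack on m_21: now try m_21 = 0.
From the singleton clause (m_23), m_23 = 1.
From the singleton clause (~m_13), m_13 = 0.
From the singleton clause (~m_33), m_33 = 0.
From the singleton clause (m_31), m_31 = 1.
From the singleton clause (~m_41), m_41 = 0.
From the singleton clause (m_43), m_43 = 1.
But (~m_43) is also a unit clause — contradiction.
Neither m_21 = 1 nor m_21 = 0 works.
Backtrack on m_12: now try m_12 = 0.
From the singleton clause (m_13), m_13 = 1.
From the singleton clause (~m_23), m_23 = 0.
From the singleton clause (~m_33), m_33 = 0.
From the singleton clause (~m_43), m_43 = 0.
Suppose m_21 = 1.
From the singleton clause (~m_31), m_31 = 0.
From the singleton clause (m_32), m_32 = 1.
From the singleton clause (~m_41), m_41 = 0.
From the singleton clause (m_42), m_42 = 1.
But (~m_42) is also a unit clause — contradiction.
Backtrack on m_21: now try m_21 = 0.
From the singleton clause (m_22), m_22 = 1.
From the singleton clause (~m_32), m_32 = 0.
From the singleton clause (m_31), m_31 = 1.
From the singleton clause (~m_41), m_41 = 0.
From the singleton clause (m_42), m_42 = 1.
But (~m_42) is also a unit clause — contradiction.
Neither m_21 = 1 nor m_21 = 0 works.
Neither m_12 = 1 nor m_12 = 0 works.
Backtrack on m_11: now try m_11 = 1.
From the singleton clause (~m_21), m_21 = 0.
From the singleton clause (~m_31), m_31 = 0.
From the singleton clause (~m_41), m_41 = 0.
Suppose m_22 = 1.
From the singleton clause (~m_12), m_12 = 0.
From the singleton clause (~m_32), m_32 = 0.
From the singleton clause (m_33), m_33 = 1.
From the singleton clause (~m_42), m_42 = 0.
From the singleton clause (m_43), m_43 = 1.
But (~m_43) is also a unit clause — contradiction.
Backtrack on m_22: now try m_22 = 0.
From the singleton clause (m_23), m_23 = 1.
From the singleton clause (~m_13), m_13 = 0.
From the singleton clause (~m_33), m_33 = 0.
From the singleton clause (m_32), m_32 = 1.
From the singleton clause (~m_12), m_12 = 0.
From the singleton clause (~m_42), m_42 = 0.
From the singleton clause (m_43), m_43 = 1.
But (~m_43) is also a unit clause — contradiction.
Neither m_22 = 1 nor m_22 = 0 works.
Neither m_11 = 1 nor m_11 = 0 works.
No assignment satisfies every clause.

Unsatisfiable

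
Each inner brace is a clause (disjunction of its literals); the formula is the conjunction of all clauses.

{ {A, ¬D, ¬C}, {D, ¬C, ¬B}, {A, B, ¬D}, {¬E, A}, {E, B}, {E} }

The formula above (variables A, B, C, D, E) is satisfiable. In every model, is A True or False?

Suppose A = False.
(¬E) alone gives E = False.
Now (E) is unsatisfied and unit — conflict.
So every satisfying assignment has A = True.

True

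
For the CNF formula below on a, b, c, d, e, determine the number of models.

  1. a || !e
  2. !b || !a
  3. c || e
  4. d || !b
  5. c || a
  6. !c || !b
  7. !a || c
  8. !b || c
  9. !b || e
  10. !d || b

There are 2^5 = 32 truth assignments over (a, b, c, d, e).
Split on e. With e = true, the clauses containing e are satisfied and !e drops from the rest; 1 of the 2^4 = 16 assignments to the other variables satisfy what remains.
With e = false, by the same count on the reduced clause set, 2 assignments work.
Total: 1 + 2 = 3.

3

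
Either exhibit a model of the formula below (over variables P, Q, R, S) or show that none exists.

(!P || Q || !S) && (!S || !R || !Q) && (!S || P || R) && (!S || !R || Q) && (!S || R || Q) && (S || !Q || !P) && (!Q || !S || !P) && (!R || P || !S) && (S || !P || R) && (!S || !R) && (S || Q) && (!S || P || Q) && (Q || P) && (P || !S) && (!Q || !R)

Suppose S = false.
Unit clause (Q) forces Q = true.
Unit clause (!P) forces P = false.
Unit clause (!R) forces R = false.
This assignment satisfies each clause.

P=false, Q=true, R=false, S=false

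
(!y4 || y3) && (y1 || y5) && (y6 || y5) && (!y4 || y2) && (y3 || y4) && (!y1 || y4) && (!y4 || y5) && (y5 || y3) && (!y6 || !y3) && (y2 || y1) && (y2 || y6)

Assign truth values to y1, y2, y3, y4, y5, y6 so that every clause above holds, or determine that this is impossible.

y1=true,  y2=true,  y3=true,  y4=true,  y5=true,  y6=false

Suppose y4 = true.
Unit clause (y3) forces y3 = true.
Unit clause (y2) forces y2 = true.
Unit clause (y5) forces y5 = true.
Unit clause (!y6) forces y6 = false.
All clauses hold; y1 can take either value.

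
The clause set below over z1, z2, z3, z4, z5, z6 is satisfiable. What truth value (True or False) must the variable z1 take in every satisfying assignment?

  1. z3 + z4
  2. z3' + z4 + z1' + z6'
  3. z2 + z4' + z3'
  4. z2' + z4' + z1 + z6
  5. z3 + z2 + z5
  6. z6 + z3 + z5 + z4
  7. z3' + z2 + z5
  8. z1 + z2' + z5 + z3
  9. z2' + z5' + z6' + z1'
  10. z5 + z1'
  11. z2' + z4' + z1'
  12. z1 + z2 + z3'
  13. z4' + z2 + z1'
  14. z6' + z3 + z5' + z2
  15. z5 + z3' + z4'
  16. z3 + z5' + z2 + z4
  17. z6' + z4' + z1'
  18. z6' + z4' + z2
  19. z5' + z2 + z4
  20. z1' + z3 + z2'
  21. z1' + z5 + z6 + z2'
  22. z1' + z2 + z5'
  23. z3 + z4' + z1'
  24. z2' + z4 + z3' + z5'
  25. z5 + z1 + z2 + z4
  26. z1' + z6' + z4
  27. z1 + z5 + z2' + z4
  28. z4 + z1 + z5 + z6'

False

Suppose z1 = 1.
(z5) alone gives z5 = 1.
(z2) alone gives z2 = 1.
(z6') alone gives z6 = 0.
(z4') alone gives z4 = 0.
(z3) alone gives z3 = 1.
Now (z3') is unsatisfied and unit — conflict.
So every satisfying assignment has z1 = False.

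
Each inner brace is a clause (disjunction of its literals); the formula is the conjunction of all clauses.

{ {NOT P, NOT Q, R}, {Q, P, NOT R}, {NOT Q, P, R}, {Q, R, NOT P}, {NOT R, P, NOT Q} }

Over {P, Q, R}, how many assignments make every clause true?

3

There are 2^3 = 8 truth assignments over (P, Q, R).
Check each against the 5 clauses (columns in the order P, Q, R):
  F F F  ✓ satisfies all
  F F T  ✗ fails (Q OR P OR NOT R)
  F T F  ✗ fails (NOT Q OR P OR R)
  F T T  ✗ fails (NOT R OR P OR NOT Q)
  T F F  ✗ fails (Q OR R OR NOT P)
  T F T  ✓ satisfies all
  T T F  ✗ fails (NOT P OR NOT Q OR R)
  T T T  ✓ satisfies all
3 of the 8 rows are models.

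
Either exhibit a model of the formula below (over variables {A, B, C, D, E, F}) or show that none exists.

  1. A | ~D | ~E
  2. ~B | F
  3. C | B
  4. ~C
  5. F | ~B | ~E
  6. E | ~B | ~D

A: 1, B: 1, C: 0, D: 1, E: 1, F: 1

From the singleton clause (~C), C = 0.
From the singleton clause (B), B = 1.
From the singleton clause (F), F = 1.
Branch on E: set E = 1.
Branch on A: set A = 1.
All clauses hold; D can take either value.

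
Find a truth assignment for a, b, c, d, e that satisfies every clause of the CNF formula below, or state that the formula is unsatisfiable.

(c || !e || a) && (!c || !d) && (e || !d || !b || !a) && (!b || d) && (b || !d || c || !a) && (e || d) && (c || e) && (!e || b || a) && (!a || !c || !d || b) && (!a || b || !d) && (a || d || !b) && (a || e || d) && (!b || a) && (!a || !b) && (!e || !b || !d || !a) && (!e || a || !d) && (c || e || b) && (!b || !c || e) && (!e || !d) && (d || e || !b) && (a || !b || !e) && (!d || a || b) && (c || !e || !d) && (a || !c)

a: true; b: false; c: true; d: false; e: true

Branch on c: set c = true.
The clause (!d) is unit, so d = false.
The clause (!b) is unit, so b = false.
The clause (e) is unit, so e = true.
The clause (a) is unit, so a = true.
Every clause now holds.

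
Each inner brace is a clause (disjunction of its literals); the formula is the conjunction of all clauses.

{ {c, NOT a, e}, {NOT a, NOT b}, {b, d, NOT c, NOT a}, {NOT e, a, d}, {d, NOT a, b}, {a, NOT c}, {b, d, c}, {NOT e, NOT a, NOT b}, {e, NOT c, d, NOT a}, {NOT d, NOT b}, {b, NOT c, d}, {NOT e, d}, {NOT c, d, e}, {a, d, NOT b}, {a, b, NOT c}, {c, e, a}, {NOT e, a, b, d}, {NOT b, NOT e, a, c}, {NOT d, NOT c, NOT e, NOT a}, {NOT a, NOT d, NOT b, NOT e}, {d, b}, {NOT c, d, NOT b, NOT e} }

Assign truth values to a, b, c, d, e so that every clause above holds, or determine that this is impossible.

a ↦ true, b ↦ false, c ↦ false, d ↦ true, e ↦ true

Suppose a = true.
The clause (NOT b) is unit, so b = false.
The clause (d) is unit, so d = true.
Suppose c = false.
The clause (e) is unit, so e = true.
Every clause now holds.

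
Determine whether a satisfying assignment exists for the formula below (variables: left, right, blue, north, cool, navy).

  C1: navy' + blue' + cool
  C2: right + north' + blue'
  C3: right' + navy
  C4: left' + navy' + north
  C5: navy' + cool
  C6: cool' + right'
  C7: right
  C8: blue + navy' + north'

No

The clause (right) is unit, so right = 1.
The clause (navy) is unit, so navy = 1.
The clause (cool) is unit, so cool = 1.
That conflicts with the unit clause (cool').
No assignment satisfies every clause.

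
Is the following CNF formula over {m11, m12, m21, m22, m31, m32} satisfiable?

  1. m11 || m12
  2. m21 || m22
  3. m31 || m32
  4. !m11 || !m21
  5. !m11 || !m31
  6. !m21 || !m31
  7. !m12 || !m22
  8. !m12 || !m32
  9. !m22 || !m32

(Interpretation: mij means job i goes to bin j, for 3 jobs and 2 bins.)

No

Suppose m11 = true.
Unit clause (!m21) forces m21 = false.
Unit clause (m22) forces m22 = true.
Unit clause (!m31) forces m31 = false.
Unit clause (m32) forces m32 = true.
But (!m32) is also a unit clause — contradiction.
Backtrack on m11: now try m11 = false.
Unit clause (m12) forces m12 = true.
Unit clause (!m22) forces m22 = false.
Unit clause (m21) forces m21 = true.
Unit clause (!m31) forces m31 = false.
Unit clause (m32) forces m32 = true.
But (!m32) is also a unit clause — contradiction.
Neither m11 = true nor m11 = false works.
No assignment satisfies every clause.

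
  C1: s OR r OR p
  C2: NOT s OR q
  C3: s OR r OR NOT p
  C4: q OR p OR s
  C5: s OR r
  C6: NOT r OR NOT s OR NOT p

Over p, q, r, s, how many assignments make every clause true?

6

There are 2^4 = 16 truth assignments over (p, q, r, s).
Check each against the 6 clauses (columns in the order p, q, r, s):
  F F F F  ✗ fails (s OR r OR p)
  F F F T  ✗ fails (NOT s OR q)
  F F T F  ✗ fails (q OR p OR s)
  F F T T  ✗ fails (NOT s OR q)
  F T F F  ✗ fails (s OR r OR p)
  F T F T  ✓ satisfies all
  F T T F  ✓ satisfies all
  F T T T  ✓ satisfies all
  T F F F  ✗ fails (s OR r OR NOT p)
  T F F T  ✗ fails (NOT s OR q)
  T F T F  ✓ satisfies all
  T F T T  ✗ fails (NOT s OR q)
  T T F F  ✗ fails (s OR r OR NOT p)
  T T F T  ✓ satisfies all
  T T T F  ✓ satisfies all
  T T T T  ✗ fails (NOT r OR NOT s OR NOT p)
6 of the 16 rows are models.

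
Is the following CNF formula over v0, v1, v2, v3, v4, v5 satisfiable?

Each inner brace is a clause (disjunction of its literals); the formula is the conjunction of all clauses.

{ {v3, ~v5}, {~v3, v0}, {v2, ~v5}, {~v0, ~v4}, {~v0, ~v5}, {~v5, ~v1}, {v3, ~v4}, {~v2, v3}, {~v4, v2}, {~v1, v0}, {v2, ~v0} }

Satisfiable

Try v3 = 1.
(v0) alone gives v0 = 1.
(~v4) alone gives v4 = 0.
(~v5) alone gives v5 = 0.
(v2) alone gives v2 = 1.
All clauses hold; v1 can take either value.
A satisfying assignment: v0: 1, v1: 0, v2: 1, v3: 1, v4: 0, v5: 0.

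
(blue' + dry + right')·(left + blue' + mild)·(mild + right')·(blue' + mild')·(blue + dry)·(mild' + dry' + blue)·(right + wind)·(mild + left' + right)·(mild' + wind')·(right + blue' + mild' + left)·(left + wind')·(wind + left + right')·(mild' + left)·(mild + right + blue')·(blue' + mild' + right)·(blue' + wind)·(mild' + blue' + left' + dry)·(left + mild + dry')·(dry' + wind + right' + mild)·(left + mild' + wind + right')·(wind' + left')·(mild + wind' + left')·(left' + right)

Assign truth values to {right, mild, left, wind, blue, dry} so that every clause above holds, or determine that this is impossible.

Try mild = 1.
(blue') alone gives blue = 0.
(dry) alone gives dry = 1.
But (dry') is also a unit clause — contradiction.
So mild must be the other value — set mild = 0.
(right') alone gives right = 0.
(wind) alone gives wind = 1.
(left') alone gives left = 0.
But (left) is also a unit clause — contradiction.
Either choice for mild ends in contradiction.

UNSATISFIABLE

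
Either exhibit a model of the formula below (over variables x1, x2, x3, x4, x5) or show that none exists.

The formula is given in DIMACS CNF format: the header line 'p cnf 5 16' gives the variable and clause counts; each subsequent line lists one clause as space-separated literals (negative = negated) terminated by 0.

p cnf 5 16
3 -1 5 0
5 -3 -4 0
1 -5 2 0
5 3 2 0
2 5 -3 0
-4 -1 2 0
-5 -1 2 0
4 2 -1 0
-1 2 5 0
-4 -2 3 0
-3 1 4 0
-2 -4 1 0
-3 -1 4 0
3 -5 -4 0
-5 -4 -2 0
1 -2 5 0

Suppose x3 = False.
Suppose x1 = True.
(x5) alone gives x5 = True.
(x2) alone gives x2 = True.
(¬x4) alone gives x4 = False.
All clauses are satisfied.

x1=True,  x2=True,  x3=False,  x4=False,  x5=True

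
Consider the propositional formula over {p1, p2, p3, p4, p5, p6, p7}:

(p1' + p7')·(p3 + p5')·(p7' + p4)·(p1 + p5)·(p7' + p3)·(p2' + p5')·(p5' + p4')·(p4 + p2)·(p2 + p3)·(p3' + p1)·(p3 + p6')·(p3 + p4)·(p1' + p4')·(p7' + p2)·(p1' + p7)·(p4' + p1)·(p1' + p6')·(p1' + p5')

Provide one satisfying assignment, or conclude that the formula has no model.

UNSATISFIABLE

Try p1 = 0.
Unit clause (p5) forces p5 = 1.
Unit clause (p3) forces p3 = 1.
That conflicts with the unit clause (p3').
Backtrack on p1: now try p1 = 1.
Unit clause (p7') forces p7 = 0.
That conflicts with the unit clause (p7).
Both values of p1 lead to a conflict.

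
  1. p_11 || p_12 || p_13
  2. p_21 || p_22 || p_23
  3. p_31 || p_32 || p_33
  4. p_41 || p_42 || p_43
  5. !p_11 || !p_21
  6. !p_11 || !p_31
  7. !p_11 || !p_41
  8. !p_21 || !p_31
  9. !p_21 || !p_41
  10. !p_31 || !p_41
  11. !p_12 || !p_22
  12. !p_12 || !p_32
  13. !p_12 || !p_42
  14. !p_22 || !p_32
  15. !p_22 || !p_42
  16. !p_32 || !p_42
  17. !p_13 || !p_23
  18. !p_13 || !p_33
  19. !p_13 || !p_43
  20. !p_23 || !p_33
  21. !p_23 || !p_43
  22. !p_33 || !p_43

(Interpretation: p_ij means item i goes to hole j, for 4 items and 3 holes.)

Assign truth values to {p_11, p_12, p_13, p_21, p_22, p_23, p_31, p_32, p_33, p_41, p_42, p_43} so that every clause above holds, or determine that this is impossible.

Suppose p_11 = false.
Suppose p_12 = true.
From the singleton clause (!p_22), p_22 = false.
From the singleton clause (!p_32), p_32 = false.
From the singleton clause (!p_42), p_42 = false.
Suppose p_21 = true.
From the singleton clause (!p_31), p_31 = false.
From the singleton clause (p_33), p_33 = true.
From the singleton clause (!p_41), p_41 = false.
From the singleton clause (p_43), p_43 = true.
That conflicts with the unit clause (!p_43).
Undo p_21 and try p_21 = false.
From the singleton clause (p_23), p_23 = true.
From the singleton clause (!p_13), p_13 = false.
From the singleton clause (!p_33), p_33 = false.
From the singleton clause (p_31), p_31 = true.
From the singleton clause (!p_41), p_41 = false.
From the singleton clause (p_43), p_43 = true.
That conflicts with the unit clause (!p_43).
Both values of p_21 lead to a conflict.
Undo p_12 and try p_12 = false.
From the singleton clause (p_13), p_13 = true.
From the singleton clause (!p_23), p_23 = false.
From the singleton clause (!p_33), p_33 = false.
From the singleton clause (!p_43), p_43 = false.
Suppose p_21 = true.
From the singleton clause (!p_31), p_31 = false.
From the singleton clause (p_32), p_32 = true.
From the singleton clause (!p_41), p_41 = false.
From the singleton clause (p_42), p_42 = true.
That conflicts with the unit clause (!p_42).
Undo p_21 and try p_21 = false.
From the singleton clause (p_22), p_22 = true.
From the singleton clause (!p_32), p_32 = false.
From the singleton clause (p_31), p_31 = true.
From the singleton clause (!p_41), p_41 = false.
From the singleton clause (p_42), p_42 = true.
That conflicts with the unit clause (!p_42).
Both values of p_21 lead to a conflict.
Both values of p_12 lead to a conflict.
Undo p_11 and try p_11 = true.
From the singleton clause (!p_21), p_21 = false.
From the singleton clause (!p_31), p_31 = false.
From the singleton clause (!p_41), p_41 = false.
Suppose p_22 = true.
From the singleton clause (!p_12), p_12 = false.
From the singleton clause (!p_32), p_32 = false.
From the singleton clause (p_33), p_33 = true.
From the singleton clause (!p_42), p_42 = false.
From the singleton clause (p_43), p_43 = true.
That conflicts with the unit clause (!p_43).
Undo p_22 and try p_22 = false.
From the singleton clause (p_23), p_23 = true.
From the singleton clause (!p_13), p_13 = false.
From the singleton clause (!p_33), p_33 = false.
From the singleton clause (p_32), p_32 = true.
From the singleton clause (!p_12), p_12 = false.
From the singleton clause (!p_42), p_42 = false.
From the singleton clause (p_43), p_43 = true.
That conflicts with the unit clause (!p_43).
Both values of p_22 lead to a conflict.
Both values of p_11 lead to a conflict.

UNSATISFIABLE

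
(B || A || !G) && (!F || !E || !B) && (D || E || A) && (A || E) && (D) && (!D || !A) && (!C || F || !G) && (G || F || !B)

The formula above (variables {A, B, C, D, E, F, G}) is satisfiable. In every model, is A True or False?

Suppose A = true.
From the singleton clause (D), D = true.
But (!D) is also a unit clause — contradiction.
So every satisfying assignment has A = False.

False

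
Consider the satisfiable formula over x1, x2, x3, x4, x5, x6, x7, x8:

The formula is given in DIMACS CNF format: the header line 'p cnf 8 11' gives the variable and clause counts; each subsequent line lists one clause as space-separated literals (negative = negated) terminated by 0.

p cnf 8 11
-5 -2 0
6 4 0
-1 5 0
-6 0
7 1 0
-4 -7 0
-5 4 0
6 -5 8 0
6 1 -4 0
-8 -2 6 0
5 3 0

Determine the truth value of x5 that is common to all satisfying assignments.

Suppose x5 = False.
Unit clause (¬x1) forces x1 = False.
Unit clause (¬x6) forces x6 = False.
Unit clause (x4) forces x4 = True.
Now (¬x4) is unsatisfied and unit — conflict.
So every satisfying assignment has x5 = True.

True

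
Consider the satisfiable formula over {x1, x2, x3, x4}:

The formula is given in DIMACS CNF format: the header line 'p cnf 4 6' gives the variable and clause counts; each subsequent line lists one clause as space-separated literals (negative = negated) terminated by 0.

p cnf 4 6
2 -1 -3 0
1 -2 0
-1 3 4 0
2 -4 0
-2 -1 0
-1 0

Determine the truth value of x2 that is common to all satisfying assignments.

False

Suppose x2 = True.
The clause (x1) is unit, so x1 = True.
Now (¬x1) is unsatisfied and unit — conflict.
So every satisfying assignment has x2 = False.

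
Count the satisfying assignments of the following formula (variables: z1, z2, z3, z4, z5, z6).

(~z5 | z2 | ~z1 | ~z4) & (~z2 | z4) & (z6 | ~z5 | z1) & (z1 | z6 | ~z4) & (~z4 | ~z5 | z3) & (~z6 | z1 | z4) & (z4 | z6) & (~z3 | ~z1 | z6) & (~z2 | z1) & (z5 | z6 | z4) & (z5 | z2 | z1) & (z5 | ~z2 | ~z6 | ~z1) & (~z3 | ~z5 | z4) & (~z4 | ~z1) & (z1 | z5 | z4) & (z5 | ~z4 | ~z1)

4

There are 2^6 = 64 truth assignments over (z1, z2, z3, z4, z5, z6).
Split on z1. With z1 = 1, the clauses containing z1 are satisfied and ~z1 drops from the rest; 3 of the 2^5 = 32 assignments to the other variables satisfy what remains.
With z1 = 0, by the same count on the reduced clause set, 1 assignment works.
(One model: z1=F, z2=F, z3=T, z4=T, z5=T, z6=T.)
Total: 3 + 1 = 4.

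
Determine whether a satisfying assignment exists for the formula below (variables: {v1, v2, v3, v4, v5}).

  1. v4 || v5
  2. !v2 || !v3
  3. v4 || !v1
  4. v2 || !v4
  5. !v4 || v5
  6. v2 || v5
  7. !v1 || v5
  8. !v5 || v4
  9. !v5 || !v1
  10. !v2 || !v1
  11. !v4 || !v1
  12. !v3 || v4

Suppose v4 = true.
The clause (v2) is unit, so v2 = true.
The clause (!v3) is unit, so v3 = false.
The clause (v5) is unit, so v5 = true.
The clause (!v1) is unit, so v1 = false.
All clauses are satisfied.
A satisfying assignment: v1=false,  v2=true,  v3=false,  v4=true,  v5=true.

Yes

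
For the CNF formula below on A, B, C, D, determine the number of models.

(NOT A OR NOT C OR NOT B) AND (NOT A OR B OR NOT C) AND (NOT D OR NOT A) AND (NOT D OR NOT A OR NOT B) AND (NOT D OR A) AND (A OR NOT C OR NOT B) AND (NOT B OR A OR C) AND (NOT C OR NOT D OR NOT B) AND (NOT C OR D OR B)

There are 2^4 = 16 truth assignments over (A, B, C, D).
Check each against the 9 clauses (columns in the order A, B, C, D):
  F F F F  ✓ satisfies all
  F F F T  ✗ fails (NOT D OR A)
  F F T F  ✗ fails (NOT C OR D OR B)
  F F T T  ✗ fails (NOT D OR A)
  F T F F  ✗ fails (NOT B OR A OR C)
  F T F T  ✗ fails (NOT D OR A)
  F T T F  ✗ fails (A OR NOT C OR NOT B)
  F T T T  ✗ fails (NOT D OR A)
  T F F F  ✓ satisfies all
  T F F T  ✗ fails (NOT D OR NOT A)
  T F T F  ✗ fails (NOT A OR B OR NOT C)
  T F T T  ✗ fails (NOT A OR B OR NOT C)
  T T F F  ✓ satisfies all
  T T F T  ✗ fails (NOT D OR NOT A)
  T T T F  ✗ fails (NOT A OR NOT C OR NOT B)
  T T T T  ✗ fails (NOT A OR NOT C OR NOT B)
3 of the 16 rows are models.

3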